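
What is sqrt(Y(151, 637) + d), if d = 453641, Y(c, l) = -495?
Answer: sqrt(453146) ≈ 673.16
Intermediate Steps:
sqrt(Y(151, 637) + d) = sqrt(-495 + 453641) = sqrt(453146)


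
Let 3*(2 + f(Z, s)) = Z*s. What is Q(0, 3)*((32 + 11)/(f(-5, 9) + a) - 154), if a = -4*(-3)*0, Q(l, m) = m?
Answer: -7983/17 ≈ -469.59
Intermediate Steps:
f(Z, s) = -2 + Z*s/3 (f(Z, s) = -2 + (Z*s)/3 = -2 + Z*s/3)
a = 0 (a = 12*0 = 0)
Q(0, 3)*((32 + 11)/(f(-5, 9) + a) - 154) = 3*((32 + 11)/((-2 + (⅓)*(-5)*9) + 0) - 154) = 3*(43/((-2 - 15) + 0) - 154) = 3*(43/(-17 + 0) - 154) = 3*(43/(-17) - 154) = 3*(43*(-1/17) - 154) = 3*(-43/17 - 154) = 3*(-2661/17) = -7983/17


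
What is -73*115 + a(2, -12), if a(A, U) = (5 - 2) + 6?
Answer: -8386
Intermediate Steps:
a(A, U) = 9 (a(A, U) = 3 + 6 = 9)
-73*115 + a(2, -12) = -73*115 + 9 = -8395 + 9 = -8386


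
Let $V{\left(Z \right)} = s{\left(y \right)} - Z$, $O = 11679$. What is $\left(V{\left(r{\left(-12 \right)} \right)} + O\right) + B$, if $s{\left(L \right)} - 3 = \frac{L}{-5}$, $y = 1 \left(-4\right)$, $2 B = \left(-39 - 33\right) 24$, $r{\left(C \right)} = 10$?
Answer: $\frac{54044}{5} \approx 10809.0$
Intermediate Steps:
$B = -864$ ($B = \frac{\left(-39 - 33\right) 24}{2} = \frac{\left(-72\right) 24}{2} = \frac{1}{2} \left(-1728\right) = -864$)
$y = -4$
$s{\left(L \right)} = 3 - \frac{L}{5}$ ($s{\left(L \right)} = 3 + \frac{L}{-5} = 3 + L \left(- \frac{1}{5}\right) = 3 - \frac{L}{5}$)
$V{\left(Z \right)} = \frac{19}{5} - Z$ ($V{\left(Z \right)} = \left(3 - - \frac{4}{5}\right) - Z = \left(3 + \frac{4}{5}\right) - Z = \frac{19}{5} - Z$)
$\left(V{\left(r{\left(-12 \right)} \right)} + O\right) + B = \left(\left(\frac{19}{5} - 10\right) + 11679\right) - 864 = \left(- \frac{31}{5} + 11679\right) - 864 = \frac{58364}{5} - 864 = \frac{54044}{5}$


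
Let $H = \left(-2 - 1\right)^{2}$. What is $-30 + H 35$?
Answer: $285$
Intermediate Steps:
$H = 9$ ($H = \left(-3\right)^{2} = 9$)
$-30 + H 35 = -30 + 9 \cdot 35 = -30 + 315 = 285$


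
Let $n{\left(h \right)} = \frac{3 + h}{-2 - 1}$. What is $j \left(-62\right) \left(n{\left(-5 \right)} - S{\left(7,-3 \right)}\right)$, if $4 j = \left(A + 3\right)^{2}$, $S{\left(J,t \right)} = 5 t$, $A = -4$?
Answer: $- \frac{1457}{6} \approx -242.83$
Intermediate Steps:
$n{\left(h \right)} = -1 - \frac{h}{3}$ ($n{\left(h \right)} = \frac{3 + h}{-3} = \left(3 + h\right) \left(- \frac{1}{3}\right) = -1 - \frac{h}{3}$)
$j = \frac{1}{4}$ ($j = \frac{\left(-4 + 3\right)^{2}}{4} = \frac{\left(-1\right)^{2}}{4} = \frac{1}{4} \cdot 1 = \frac{1}{4} \approx 0.25$)
$j \left(-62\right) \left(n{\left(-5 \right)} - S{\left(7,-3 \right)}\right) = \frac{1}{4} \left(-62\right) \left(\left(-1 - - \frac{5}{3}\right) - 5 \left(-3\right)\right) = - \frac{31 \left(\left(-1 + \frac{5}{3}\right) - -15\right)}{2} = - \frac{31 \left(\frac{2}{3} + 15\right)}{2} = \left(- \frac{31}{2}\right) \frac{47}{3} = - \frac{1457}{6}$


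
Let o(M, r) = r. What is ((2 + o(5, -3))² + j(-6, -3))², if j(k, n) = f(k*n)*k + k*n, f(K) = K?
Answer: 7921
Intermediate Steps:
j(k, n) = k*n + n*k² (j(k, n) = (k*n)*k + k*n = n*k² + k*n = k*n + n*k²)
((2 + o(5, -3))² + j(-6, -3))² = ((2 - 3)² - 6*(-3)*(1 - 6))² = ((-1)² - 6*(-3)*(-5))² = (1 - 90)² = (-89)² = 7921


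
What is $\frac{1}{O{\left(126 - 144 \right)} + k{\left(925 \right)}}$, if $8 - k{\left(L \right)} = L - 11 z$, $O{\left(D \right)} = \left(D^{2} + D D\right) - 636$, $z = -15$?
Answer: $- \frac{1}{1070} \approx -0.00093458$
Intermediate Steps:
$O{\left(D \right)} = -636 + 2 D^{2}$ ($O{\left(D \right)} = \left(D^{2} + D^{2}\right) - 636 = 2 D^{2} - 636 = -636 + 2 D^{2}$)
$k{\left(L \right)} = -157 - L$ ($k{\left(L \right)} = 8 - \left(L - -165\right) = 8 - \left(L + 165\right) = 8 - \left(165 + L\right) = -157 - L$)
$\frac{1}{O{\left(126 - 144 \right)} + k{\left(925 \right)}} = \frac{1}{\left(-636 + 2 \left(126 - 144\right)^{2}\right) - 1082} = \frac{1}{\left(-636 + 2 \left(-18\right)^{2}\right) - 1082} = \frac{1}{\left(-636 + 2 \cdot 324\right) - 1082} = \frac{1}{\left(-636 + 648\right) - 1082} = \frac{1}{12 - 1082} = \frac{1}{-1070} = - \frac{1}{1070}$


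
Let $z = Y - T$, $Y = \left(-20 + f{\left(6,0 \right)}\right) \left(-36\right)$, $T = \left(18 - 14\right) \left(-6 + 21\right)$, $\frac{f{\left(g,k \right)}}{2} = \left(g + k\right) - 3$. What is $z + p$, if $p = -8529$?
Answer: $-8085$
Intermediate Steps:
$f{\left(g,k \right)} = -6 + 2 g + 2 k$ ($f{\left(g,k \right)} = 2 \left(\left(g + k\right) - 3\right) = 2 \left(-3 + g + k\right) = -6 + 2 g + 2 k$)
$T = 60$ ($T = 4 \cdot 15 = 60$)
$Y = 504$ ($Y = \left(-20 + \left(-6 + 2 \cdot 6 + 2 \cdot 0\right)\right) \left(-36\right) = \left(-20 + \left(-6 + 12 + 0\right)\right) \left(-36\right) = \left(-20 + 6\right) \left(-36\right) = \left(-14\right) \left(-36\right) = 504$)
$z = 444$ ($z = 504 - 60 = 444$)
$z + p = 444 - 8529 = -8085$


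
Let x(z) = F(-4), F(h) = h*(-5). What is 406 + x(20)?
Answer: 426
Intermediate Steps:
F(h) = -5*h
x(z) = 20 (x(z) = -5*(-4) = 20)
406 + x(20) = 406 + 20 = 426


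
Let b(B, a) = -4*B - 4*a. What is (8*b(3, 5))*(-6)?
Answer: 1536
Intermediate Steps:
(8*b(3, 5))*(-6) = (8*(-4*3 - 4*5))*(-6) = (8*(-12 - 20))*(-6) = (8*(-32))*(-6) = -256*(-6) = 1536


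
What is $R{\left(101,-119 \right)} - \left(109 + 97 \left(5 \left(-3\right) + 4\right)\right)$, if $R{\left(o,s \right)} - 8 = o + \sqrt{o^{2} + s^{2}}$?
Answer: $1067 + \sqrt{24362} \approx 1223.1$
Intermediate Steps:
$R{\left(o,s \right)} = 8 + o + \sqrt{o^{2} + s^{2}}$ ($R{\left(o,s \right)} = 8 + \left(o + \sqrt{o^{2} + s^{2}}\right) = 8 + o + \sqrt{o^{2} + s^{2}}$)
$R{\left(101,-119 \right)} - \left(109 + 97 \left(5 \left(-3\right) + 4\right)\right) = \left(8 + 101 + \sqrt{101^{2} + \left(-119\right)^{2}}\right) - \left(109 + 97 \left(5 \left(-3\right) + 4\right)\right) = \left(8 + 101 + \sqrt{10201 + 14161}\right) - \left(109 + 97 \left(-15 + 4\right)\right) = \left(8 + 101 + \sqrt{24362}\right) - \left(109 + 97 \left(-11\right)\right) = \left(109 + \sqrt{24362}\right) - \left(109 - 1067\right) = \left(109 + \sqrt{24362}\right) - -958 = \left(109 + \sqrt{24362}\right) + 958 = 1067 + \sqrt{24362}$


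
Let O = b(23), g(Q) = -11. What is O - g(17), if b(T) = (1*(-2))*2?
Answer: 7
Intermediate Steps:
b(T) = -4 (b(T) = -2*2 = -4)
O = -4
O - g(17) = -4 - 1*(-11) = -4 + 11 = 7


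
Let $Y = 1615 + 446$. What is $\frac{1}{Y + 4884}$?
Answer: $\frac{1}{6945} \approx 0.00014399$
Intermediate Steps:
$Y = 2061$
$\frac{1}{Y + 4884} = \frac{1}{2061 + 4884} = \frac{1}{6945}$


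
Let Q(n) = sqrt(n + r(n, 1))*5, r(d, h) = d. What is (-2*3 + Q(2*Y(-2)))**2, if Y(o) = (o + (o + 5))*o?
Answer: -164 - 120*I*sqrt(2) ≈ -164.0 - 169.71*I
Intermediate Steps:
Y(o) = o*(5 + 2*o) (Y(o) = (o + (5 + o))*o = (5 + 2*o)*o = o*(5 + 2*o))
Q(n) = 5*sqrt(2)*sqrt(n) (Q(n) = sqrt(n + n)*5 = sqrt(2*n)*5 = (sqrt(2)*sqrt(n))*5 = 5*sqrt(2)*sqrt(n))
(-2*3 + Q(2*Y(-2)))**2 = (-2*3 + 5*sqrt(2)*sqrt(2*(-2*(5 + 2*(-2)))))**2 = (-6 + 5*sqrt(2)*sqrt(2*(-2*(5 - 4))))**2 = (-6 + 5*sqrt(2)*sqrt(2*(-2*1)))**2 = (-6 + 5*sqrt(2)*sqrt(2*(-2)))**2 = (-6 + 5*sqrt(2)*sqrt(-4))**2 = (-6 + 5*sqrt(2)*(2*I))**2 = (-6 + 10*I*sqrt(2))**2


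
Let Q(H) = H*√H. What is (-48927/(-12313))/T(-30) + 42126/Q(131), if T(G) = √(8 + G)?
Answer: 42126*√131/17161 - 48927*I*√22/270886 ≈ 28.096 - 0.84718*I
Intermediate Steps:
Q(H) = H^(3/2)
(-48927/(-12313))/T(-30) + 42126/Q(131) = (-48927/(-12313))/(√(8 - 30)) + 42126/(131^(3/2)) = (-48927*(-1/12313))/(√(-22)) + 42126/((131*√131)) = 48927/(12313*((I*√22))) + 42126*(√131/17161) = 48927*(-I*√22/22)/12313 + 42126*√131/17161 = -48927*I*√22/270886 + 42126*√131/17161 = 42126*√131/17161 - 48927*I*√22/270886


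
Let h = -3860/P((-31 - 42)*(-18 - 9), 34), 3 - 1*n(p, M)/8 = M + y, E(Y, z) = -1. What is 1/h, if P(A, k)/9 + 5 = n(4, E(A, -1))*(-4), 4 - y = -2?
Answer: -531/3860 ≈ -0.13756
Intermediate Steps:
y = 6 (y = 4 - 1*(-2) = 4 + 2 = 6)
n(p, M) = -24 - 8*M (n(p, M) = 24 - 8*(M + 6) = 24 - 8*(6 + M) = 24 + (-48 - 8*M) = -24 - 8*M)
P(A, k) = 531 (P(A, k) = -45 + 9*((-24 - 8*(-1))*(-4)) = -45 + 9*((-24 + 8)*(-4)) = -45 + 9*(-16*(-4)) = -45 + 9*64 = -45 + 576 = 531)
h = -3860/531 ≈ -7.2693
1/h = 1/(-3860/531) = -531/3860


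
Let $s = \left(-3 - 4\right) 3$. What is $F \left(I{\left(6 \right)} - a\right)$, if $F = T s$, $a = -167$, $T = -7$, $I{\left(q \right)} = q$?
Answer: $25431$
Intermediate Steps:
$s = -21$ ($s = \left(-7\right) 3 = -21$)
$F = 147$ ($F = \left(-7\right) \left(-21\right) = 147$)
$F \left(I{\left(6 \right)} - a\right) = 147 \left(6 - -167\right) = 147 \left(6 + 167\right) = 147 \cdot 173 = 25431$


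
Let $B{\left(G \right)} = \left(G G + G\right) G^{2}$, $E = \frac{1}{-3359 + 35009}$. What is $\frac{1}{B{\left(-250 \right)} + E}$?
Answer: $\frac{31650}{123138281250001} \approx 2.5703 \cdot 10^{-10}$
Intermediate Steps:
$E = \frac{1}{31650} \approx 3.1596 \cdot 10^{-5}$
$B{\left(G \right)} = G^{2} \left(G + G^{2}\right)$ ($B{\left(G \right)} = \left(G^{2} + G\right) G^{2} = \left(G + G^{2}\right) G^{2} = G^{2} \left(G + G^{2}\right)$)
$\frac{1}{B{\left(-250 \right)} + E} = \frac{1}{\left(-250\right)^{3} \left(1 - 250\right) + \frac{1}{31650}} = \frac{1}{\left(-15625000\right) \left(-249\right) + \frac{1}{31650}} = \frac{1}{3890625000 + \frac{1}{31650}} = \frac{1}{\frac{123138281250001}{31650}} = \frac{31650}{123138281250001}$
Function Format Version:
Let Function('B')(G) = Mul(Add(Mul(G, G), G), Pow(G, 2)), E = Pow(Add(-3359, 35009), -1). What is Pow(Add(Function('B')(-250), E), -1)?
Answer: Rational(31650, 123138281250001) ≈ 2.5703e-10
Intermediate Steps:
E = Rational(1, 31650) (E = Pow(31650, -1) = Rational(1, 31650) ≈ 3.1596e-5)
Function('B')(G) = Mul(Pow(G, 2), Add(G, Pow(G, 2))) (Function('B')(G) = Mul(Add(Pow(G, 2), G), Pow(G, 2)) = Mul(Add(G, Pow(G, 2)), Pow(G, 2)) = Mul(Pow(G, 2), Add(G, Pow(G, 2))))
Pow(Add(Function('B')(-250), E), -1) = Pow(Add(Mul(Pow(-250, 3), Add(1, -250)), Rational(1, 31650)), -1) = Pow(Add(Mul(-15625000, -249), Rational(1, 31650)), -1) = Pow(Add(3890625000, Rational(1, 31650)), -1) = Pow(Rational(123138281250001, 31650), -1) = Rational(31650, 123138281250001)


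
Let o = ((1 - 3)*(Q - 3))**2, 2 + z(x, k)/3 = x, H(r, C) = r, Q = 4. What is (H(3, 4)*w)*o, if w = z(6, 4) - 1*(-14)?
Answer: 312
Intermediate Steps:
z(x, k) = -6 + 3*x
w = 26 (w = (-6 + 3*6) - 1*(-14) = (-6 + 18) + 14 = 12 + 14 = 26)
o = 4 (o = ((1 - 3)*(4 - 3))**2 = (-2*1)**2 = (-2)**2 = 4)
(H(3, 4)*w)*o = (3*26)*4 = 78*4 = 312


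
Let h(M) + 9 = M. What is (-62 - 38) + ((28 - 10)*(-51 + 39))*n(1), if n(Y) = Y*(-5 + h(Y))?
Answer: 2708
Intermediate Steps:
h(M) = -9 + M
n(Y) = Y*(-14 + Y) (n(Y) = Y*(-5 + (-9 + Y)) = Y*(-14 + Y))
(-62 - 38) + ((28 - 10)*(-51 + 39))*n(1) = (-62 - 38) + ((28 - 10)*(-51 + 39))*(1*(-14 + 1)) = -100 + (18*(-12))*(1*(-13)) = -100 - 216*(-13) = -100 + 2808 = 2708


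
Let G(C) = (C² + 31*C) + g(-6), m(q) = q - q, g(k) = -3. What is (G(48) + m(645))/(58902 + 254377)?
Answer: 3789/313279 ≈ 0.012095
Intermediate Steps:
m(q) = 0
G(C) = -3 + C² + 31*C (G(C) = (C² + 31*C) - 3 = -3 + C² + 31*C)
(G(48) + m(645))/(58902 + 254377) = ((-3 + 48² + 31*48) + 0)/(58902 + 254377) = ((-3 + 2304 + 1488) + 0)/313279 = (3789 + 0)*(1/313279) = 3789*(1/313279) = 3789/313279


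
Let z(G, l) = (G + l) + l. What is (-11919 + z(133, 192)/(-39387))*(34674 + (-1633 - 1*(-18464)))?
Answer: -24179237025850/39387 ≈ -6.1389e+8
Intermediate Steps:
z(G, l) = G + 2*l
(-11919 + z(133, 192)/(-39387))*(34674 + (-1633 - 1*(-18464))) = (-11919 + (133 + 2*192)/(-39387))*(34674 + (-1633 - 1*(-18464))) = (-11919 + (133 + 384)*(-1/39387))*(34674 + (-1633 + 18464)) = (-11919 + 517*(-1/39387))*(34674 + 16831) = (-11919 - 517/39387)*51505 = -469454170/39387*51505 = -24179237025850/39387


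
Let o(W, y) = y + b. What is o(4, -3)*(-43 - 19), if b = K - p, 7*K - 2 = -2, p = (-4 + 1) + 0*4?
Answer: 0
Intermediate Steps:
p = -3 (p = -3 + 0 = -3)
K = 0 (K = 2/7 + (⅐)*(-2) = 2/7 - 2/7 = 0)
b = 3 (b = 0 - 1*(-3) = 0 + 3 = 3)
o(W, y) = 3 + y (o(W, y) = y + 3 = 3 + y)
o(4, -3)*(-43 - 19) = (3 - 3)*(-43 - 19) = 0*(-62) = 0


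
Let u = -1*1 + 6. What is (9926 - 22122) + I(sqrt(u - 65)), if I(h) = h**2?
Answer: -12256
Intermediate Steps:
u = 5 (u = -1 + 6 = 5)
(9926 - 22122) + I(sqrt(u - 65)) = (9926 - 22122) + (sqrt(5 - 65))**2 = -12196 + (sqrt(-60))**2 = -12196 + (2*I*sqrt(15))**2 = -12196 - 60 = -12256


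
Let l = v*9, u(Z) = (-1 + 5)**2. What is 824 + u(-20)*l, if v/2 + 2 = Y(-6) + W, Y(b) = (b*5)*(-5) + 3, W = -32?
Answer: 35096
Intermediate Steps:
Y(b) = 3 - 25*b (Y(b) = (5*b)*(-5) + 3 = -25*b + 3 = 3 - 25*b)
v = 238 (v = -4 + 2*((3 - 25*(-6)) - 32) = -4 + 2*((3 + 150) - 32) = -4 + 2*(153 - 32) = -4 + 2*121 = -4 + 242 = 238)
u(Z) = 16 (u(Z) = 4**2 = 16)
l = 2142 (l = 238*9 = 2142)
824 + u(-20)*l = 824 + 16*2142 = 824 + 34272 = 35096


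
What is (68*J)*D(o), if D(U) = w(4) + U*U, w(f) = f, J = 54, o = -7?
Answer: 194616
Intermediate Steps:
D(U) = 4 + U² (D(U) = 4 + U*U = 4 + U²)
(68*J)*D(o) = (68*54)*(4 + (-7)²) = 3672*(4 + 49) = 3672*53 = 194616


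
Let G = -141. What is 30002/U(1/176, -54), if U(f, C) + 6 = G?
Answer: -4286/21 ≈ -204.10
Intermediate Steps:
U(f, C) = -147 (U(f, C) = -6 - 141 = -147)
30002/U(1/176, -54) = 30002/(-147) = 30002*(-1/147) = -4286/21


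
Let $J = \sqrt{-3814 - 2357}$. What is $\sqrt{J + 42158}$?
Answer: $\sqrt{42158 + 11 i \sqrt{51}} \approx 205.32 + 0.191 i$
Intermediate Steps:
$J = 11 i \sqrt{51}$ ($J = \sqrt{-6171} = 11 i \sqrt{51} \approx 78.556 i$)
$\sqrt{J + 42158} = \sqrt{11 i \sqrt{51} + 42158} = \sqrt{42158 + 11 i \sqrt{51}}$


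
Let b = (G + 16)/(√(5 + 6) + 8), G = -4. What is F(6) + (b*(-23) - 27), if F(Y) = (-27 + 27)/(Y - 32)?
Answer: -3639/53 + 276*√11/53 ≈ -51.389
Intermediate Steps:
F(Y) = 0 (F(Y) = 0/(-32 + Y) = 0)
b = 12/(8 + √11) (b = (-4 + 16)/(√(5 + 6) + 8) = 12/(√11 + 8) = 12/(8 + √11) ≈ 1.0604)
F(6) + (b*(-23) - 27) = 0 + ((96/53 - 12*√11/53)*(-23) - 27) = 0 + ((-2208/53 + 276*√11/53) - 27) = 0 + (-3639/53 + 276*√11/53) = -3639/53 + 276*√11/53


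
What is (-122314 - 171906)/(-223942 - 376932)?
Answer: 147110/300437 ≈ 0.48965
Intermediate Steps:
(-122314 - 171906)/(-223942 - 376932) = -294220/(-600874) = -294220*(-1/600874) = 147110/300437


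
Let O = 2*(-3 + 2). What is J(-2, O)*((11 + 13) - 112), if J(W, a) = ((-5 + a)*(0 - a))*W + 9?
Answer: -3256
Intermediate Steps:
O = -2 (O = 2*(-1) = -2)
J(W, a) = 9 - W*a*(-5 + a) (J(W, a) = ((-5 + a)*(-a))*W + 9 = (-a*(-5 + a))*W + 9 = -W*a*(-5 + a) + 9 = 9 - W*a*(-5 + a))
J(-2, O)*((11 + 13) - 112) = (9 - 1*(-2)*(-2)² + 5*(-2)*(-2))*((11 + 13) - 112) = (9 - 1*(-2)*4 + 20)*(24 - 112) = (9 + 8 + 20)*(-88) = 37*(-88) = -3256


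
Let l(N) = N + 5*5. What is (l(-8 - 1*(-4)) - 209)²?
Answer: 35344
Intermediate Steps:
l(N) = 25 + N (l(N) = N + 25 = 25 + N)
(l(-8 - 1*(-4)) - 209)² = ((25 + (-8 - 1*(-4))) - 209)² = ((25 + (-8 + 4)) - 209)² = ((25 - 4) - 209)² = (21 - 209)² = (-188)² = 35344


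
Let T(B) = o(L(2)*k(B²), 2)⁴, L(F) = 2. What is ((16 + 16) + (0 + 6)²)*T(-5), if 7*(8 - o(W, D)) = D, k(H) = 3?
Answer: 578207808/2401 ≈ 2.4082e+5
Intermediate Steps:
o(W, D) = 8 - D/7
T(B) = 8503056/2401 (T(B) = (8 - ⅐*2)⁴ = (8 - 2/7)⁴ = (54/7)⁴ = 8503056/2401)
((16 + 16) + (0 + 6)²)*T(-5) = ((16 + 16) + (0 + 6)²)*(8503056/2401) = (32 + 6²)*(8503056/2401) = (32 + 36)*(8503056/2401) = 68*(8503056/2401) = 578207808/2401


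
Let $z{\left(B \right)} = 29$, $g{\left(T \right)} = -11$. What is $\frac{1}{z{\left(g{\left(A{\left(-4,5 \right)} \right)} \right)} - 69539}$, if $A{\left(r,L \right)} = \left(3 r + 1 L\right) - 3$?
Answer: $- \frac{1}{69510} \approx -1.4386 \cdot 10^{-5}$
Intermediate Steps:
$A{\left(r,L \right)} = -3 + L + 3 r$ ($A{\left(r,L \right)} = \left(3 r + L\right) - 3 = \left(L + 3 r\right) - 3 = -3 + L + 3 r$)
$\frac{1}{z{\left(g{\left(A{\left(-4,5 \right)} \right)} \right)} - 69539} = \frac{1}{29 - 69539} = \frac{1}{-69510} = - \frac{1}{69510}$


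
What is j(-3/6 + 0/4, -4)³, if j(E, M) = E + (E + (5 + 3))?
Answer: 343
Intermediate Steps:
j(E, M) = 8 + 2*E (j(E, M) = E + (E + 8) = E + (8 + E) = 8 + 2*E)
j(-3/6 + 0/4, -4)³ = (8 + 2*(-3/6 + 0/4))³ = (8 + 2*(-3*⅙ + 0*(¼)))³ = (8 + 2*(-½ + 0))³ = (8 + 2*(-½))³ = (8 - 1)³ = 7³ = 343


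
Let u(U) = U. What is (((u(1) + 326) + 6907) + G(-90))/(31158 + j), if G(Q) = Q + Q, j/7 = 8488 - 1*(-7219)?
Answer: 7054/141107 ≈ 0.049990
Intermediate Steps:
j = 109949 (j = 7*(8488 - 1*(-7219)) = 7*(8488 + 7219) = 7*15707 = 109949)
G(Q) = 2*Q
(((u(1) + 326) + 6907) + G(-90))/(31158 + j) = (((1 + 326) + 6907) + 2*(-90))/(31158 + 109949) = ((327 + 6907) - 180)/141107 = (7234 - 180)*(1/141107) = 7054*(1/141107) = 7054/141107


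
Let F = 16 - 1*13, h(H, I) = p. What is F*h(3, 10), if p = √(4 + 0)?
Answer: 6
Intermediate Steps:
p = 2 (p = √4 = 2)
h(H, I) = 2
F = 3 (F = 16 - 13 = 3)
F*h(3, 10) = 3*2 = 6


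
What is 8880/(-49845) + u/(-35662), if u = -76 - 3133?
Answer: -10448397/118504826 ≈ -0.088169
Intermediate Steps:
u = -3209
8880/(-49845) + u/(-35662) = 8880/(-49845) - 3209/(-35662) = 8880*(-1/49845) - 3209*(-1/35662) = -592/3323 + 3209/35662 = -10448397/118504826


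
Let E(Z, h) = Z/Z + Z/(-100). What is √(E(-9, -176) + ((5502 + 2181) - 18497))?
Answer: I*√1081291/10 ≈ 103.99*I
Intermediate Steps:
E(Z, h) = 1 - Z/100 (E(Z, h) = 1 + Z*(-1/100) = 1 - Z/100)
√(E(-9, -176) + ((5502 + 2181) - 18497)) = √((1 - 1/100*(-9)) + ((5502 + 2181) - 18497)) = √((1 + 9/100) + (7683 - 18497)) = √(109/100 - 10814) = √(-1081291/100) = I*√1081291/10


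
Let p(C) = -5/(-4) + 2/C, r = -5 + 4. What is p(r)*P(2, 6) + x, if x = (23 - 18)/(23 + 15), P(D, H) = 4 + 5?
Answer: -503/76 ≈ -6.6184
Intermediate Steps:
P(D, H) = 9
x = 5/38 ≈ 0.13158
r = -1
p(C) = 5/4 + 2/C (p(C) = -5*(-¼) + 2/C = 5/4 + 2/C)
p(r)*P(2, 6) + x = (5/4 + 2/(-1))*9 + 5/38 = (5/4 + 2*(-1))*9 + 5/38 = (5/4 - 2)*9 + 5/38 = -¾*9 + 5/38 = -27/4 + 5/38 = -503/76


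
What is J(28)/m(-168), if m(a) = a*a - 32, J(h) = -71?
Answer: -71/28192 ≈ -0.0025184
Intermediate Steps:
m(a) = -32 + a² (m(a) = a² - 32 = -32 + a²)
J(28)/m(-168) = -71/(-32 + (-168)²) = -71/(-32 + 28224) = -71/28192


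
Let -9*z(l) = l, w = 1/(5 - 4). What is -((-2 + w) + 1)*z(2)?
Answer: 0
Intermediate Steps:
w = 1 (w = 1/1 = 1)
z(l) = -l/9
-((-2 + w) + 1)*z(2) = -((-2 + 1) + 1)*(-⅑*2) = -(-1 + 1)*(-2)/9 = -0*(-2)/9 = -1*0 = 0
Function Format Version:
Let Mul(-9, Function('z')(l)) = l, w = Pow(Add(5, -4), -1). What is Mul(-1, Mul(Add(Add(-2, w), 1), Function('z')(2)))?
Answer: 0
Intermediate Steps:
w = 1 (w = Pow(1, -1) = 1)
Function('z')(l) = Mul(Rational(-1, 9), l)
Mul(-1, Mul(Add(Add(-2, w), 1), Function('z')(2))) = Mul(-1, Mul(Add(Add(-2, 1), 1), Mul(Rational(-1, 9), 2))) = Mul(-1, Mul(Add(-1, 1), Rational(-2, 9))) = Mul(-1, Mul(0, Rational(-2, 9))) = Mul(-1, 0) = 0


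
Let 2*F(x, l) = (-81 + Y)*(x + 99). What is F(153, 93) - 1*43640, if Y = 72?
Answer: -44774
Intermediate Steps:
F(x, l) = -891/2 - 9*x/2 (F(x, l) = ((-81 + 72)*(x + 99))/2 = (-9*(99 + x))/2 = (-891 - 9*x)/2 = -891/2 - 9*x/2)
F(153, 93) - 1*43640 = (-891/2 - 9/2*153) - 1*43640 = (-891/2 - 1377/2) - 43640 = -1134 - 43640 = -44774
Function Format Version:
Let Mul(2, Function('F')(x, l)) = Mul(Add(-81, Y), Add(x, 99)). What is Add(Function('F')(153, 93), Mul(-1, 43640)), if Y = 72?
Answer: -44774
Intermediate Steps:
Function('F')(x, l) = Add(Rational(-891, 2), Mul(Rational(-9, 2), x)) (Function('F')(x, l) = Mul(Rational(1, 2), Mul(Add(-81, 72), Add(x, 99))) = Mul(Rational(1, 2), Mul(-9, Add(99, x))) = Mul(Rational(1, 2), Add(-891, Mul(-9, x))) = Add(Rational(-891, 2), Mul(Rational(-9, 2), x)))
Add(Function('F')(153, 93), Mul(-1, 43640)) = Add(Add(Rational(-891, 2), Mul(Rational(-9, 2), 153)), Mul(-1, 43640)) = Add(Add(Rational(-891, 2), Rational(-1377, 2)), -43640) = Add(-1134, -43640) = -44774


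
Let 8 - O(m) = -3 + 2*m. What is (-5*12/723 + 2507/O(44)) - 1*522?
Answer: -10292481/18557 ≈ -554.64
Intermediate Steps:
O(m) = 11 - 2*m (O(m) = 8 - (-3 + 2*m) = 8 + (3 - 2*m) = 11 - 2*m)
(-5*12/723 + 2507/O(44)) - 1*522 = (-5*12/723 + 2507/(11 - 2*44)) - 1*522 = (-60*1/723 + 2507/(11 - 88)) - 522 = (-20/241 + 2507/(-77)) - 522 = (-20/241 + 2507*(-1/77)) - 522 = (-20/241 - 2507/77) - 522 = -605727/18557 - 522 = -10292481/18557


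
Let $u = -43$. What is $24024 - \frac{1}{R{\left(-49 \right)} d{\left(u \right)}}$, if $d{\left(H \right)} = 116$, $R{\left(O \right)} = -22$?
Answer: $\frac{61309249}{2552} \approx 24024.0$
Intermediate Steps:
$24024 - \frac{1}{R{\left(-49 \right)} d{\left(u \right)}} = 24024 - \frac{1}{\left(-22\right) 116} = 24024 - \left(- \frac{1}{22}\right) \frac{1}{116} = 24024 - - \frac{1}{2552} = 24024 + \frac{1}{2552} = \frac{61309249}{2552}$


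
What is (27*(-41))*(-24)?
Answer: 26568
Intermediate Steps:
(27*(-41))*(-24) = -1107*(-24) = 26568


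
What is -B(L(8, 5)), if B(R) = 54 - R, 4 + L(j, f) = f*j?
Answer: -18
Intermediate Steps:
L(j, f) = -4 + f*j
-B(L(8, 5)) = -(54 - (-4 + 5*8)) = -(54 - (-4 + 40)) = -(54 - 1*36) = -(54 - 36) = -1*18 = -18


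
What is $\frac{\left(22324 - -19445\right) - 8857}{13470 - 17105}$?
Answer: $- \frac{32912}{3635} \approx -9.0542$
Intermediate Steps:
$\frac{\left(22324 - -19445\right) - 8857}{13470 - 17105} = \frac{\left(22324 + 19445\right) - 8857}{-3635} = \left(41769 - 8857\right) \left(- \frac{1}{3635}\right) = 32912 \left(- \frac{1}{3635}\right) = - \frac{32912}{3635}$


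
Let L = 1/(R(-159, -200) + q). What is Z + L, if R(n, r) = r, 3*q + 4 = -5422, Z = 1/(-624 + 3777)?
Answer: -3433/18999978 ≈ -0.00018068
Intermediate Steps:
Z = 1/3153 ≈ 0.00031716
q = -5426/3 (q = -4/3 + (⅓)*(-5422) = -4/3 - 5422/3 = -5426/3 ≈ -1808.7)
L = -3/6026 (L = 1/(-200 - 5426/3) = 1/(-6026/3) = -3/6026 ≈ -0.00049784)
Z + L = 1/3153 - 3/6026 = -3433/18999978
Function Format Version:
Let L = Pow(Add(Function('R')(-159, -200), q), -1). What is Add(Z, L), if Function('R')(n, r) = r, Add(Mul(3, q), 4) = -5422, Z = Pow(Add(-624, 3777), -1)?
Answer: Rational(-3433, 18999978) ≈ -0.00018068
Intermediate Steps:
Z = Rational(1, 3153) (Z = Pow(3153, -1) = Rational(1, 3153) ≈ 0.00031716)
q = Rational(-5426, 3) (q = Add(Rational(-4, 3), Mul(Rational(1, 3), -5422)) = Add(Rational(-4, 3), Rational(-5422, 3)) = Rational(-5426, 3) ≈ -1808.7)
L = Rational(-3, 6026) (L = Pow(Add(-200, Rational(-5426, 3)), -1) = Pow(Rational(-6026, 3), -1) = Rational(-3, 6026) ≈ -0.00049784)
Add(Z, L) = Add(Rational(1, 3153), Rational(-3, 6026)) = Rational(-3433, 18999978)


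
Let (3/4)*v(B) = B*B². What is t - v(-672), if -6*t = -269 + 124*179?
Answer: 809231219/2 ≈ 4.0462e+8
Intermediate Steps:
v(B) = 4*B³/3 (v(B) = 4*(B*B²)/3 = 4*B³/3)
t = -7309/2 (t = -(-269 + 124*179)/6 = -(-269 + 22196)/6 = -⅙*21927 = -7309/2 ≈ -3654.5)
t - v(-672) = -7309/2 - 4*(-672)³/3 = -7309/2 - 4*(-303464448)/3 = -7309/2 - 1*(-404619264) = -7309/2 + 404619264 = 809231219/2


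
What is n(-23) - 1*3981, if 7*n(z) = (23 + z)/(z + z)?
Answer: -3981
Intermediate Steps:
n(z) = (23 + z)/(14*z) (n(z) = ((23 + z)/(z + z))/7 = ((23 + z)/((2*z)))/7 = ((23 + z)*(1/(2*z)))/7 = ((23 + z)/(2*z))/7 = (23 + z)/(14*z))
n(-23) - 1*3981 = (1/14)*(23 - 23)/(-23) - 1*3981 = (1/14)*(-1/23)*0 - 3981 = 0 - 3981 = -3981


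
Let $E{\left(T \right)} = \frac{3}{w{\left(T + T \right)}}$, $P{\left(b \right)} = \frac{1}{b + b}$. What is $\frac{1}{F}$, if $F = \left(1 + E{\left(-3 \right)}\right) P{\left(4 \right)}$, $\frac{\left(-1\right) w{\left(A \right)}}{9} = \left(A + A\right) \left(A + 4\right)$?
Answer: $\frac{576}{71} \approx 8.1127$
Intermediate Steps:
$P{\left(b \right)} = \frac{1}{2 b}$
$w{\left(A \right)} = - 18 A \left(4 + A\right)$ ($w{\left(A \right)} = - 9 \left(A + A\right) \left(A + 4\right) = - 9 \cdot 2 A \left(4 + A\right) = - 18 A \left(4 + A\right)$)
$E{\left(T \right)} = - \frac{1}{12 T \left(4 + 2 T\right)}$ ($E{\left(T \right)} = \frac{3}{\left(-18\right) \left(T + T\right) \left(4 + \left(T + T\right)\right)} = \frac{3}{\left(-18\right) 2 T \left(4 + 2 T\right)} = \frac{3}{\left(-36\right) T \left(4 + 2 T\right)} = 3 \left(- \frac{1}{36 T \left(4 + 2 T\right)}\right) = - \frac{1}{12 T \left(4 + 2 T\right)}$)
$F = \frac{71}{576}$ ($F = \left(1 - \frac{1}{24 \left(-3\right) \left(2 - 3\right)}\right) \frac{1}{2 \cdot 4} = \left(1 - - \frac{1}{72 \left(-1\right)}\right) \frac{1}{2} \cdot \frac{1}{4} = \left(1 - \left(- \frac{1}{72}\right) \left(-1\right)\right) \frac{1}{8} = \left(1 - \frac{1}{72}\right) \frac{1}{8} = \frac{71}{72} \cdot \frac{1}{8} = \frac{71}{576} \approx 0.12326$)
$\frac{1}{F} = \frac{1}{\frac{71}{576}} = \frac{576}{71}$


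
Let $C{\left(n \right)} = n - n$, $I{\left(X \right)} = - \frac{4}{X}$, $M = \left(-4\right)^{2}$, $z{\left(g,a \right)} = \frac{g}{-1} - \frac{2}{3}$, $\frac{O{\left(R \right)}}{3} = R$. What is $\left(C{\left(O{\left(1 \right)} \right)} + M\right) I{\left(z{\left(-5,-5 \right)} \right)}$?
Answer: $- \frac{192}{13} \approx -14.769$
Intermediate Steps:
$O{\left(R \right)} = 3 R$
$z{\left(g,a \right)} = - \frac{2}{3} - g$ ($z{\left(g,a \right)} = g \left(-1\right) - \frac{2}{3} = - g - \frac{2}{3} = - \frac{2}{3} - g$)
$M = 16$
$C{\left(n \right)} = 0$
$\left(C{\left(O{\left(1 \right)} \right)} + M\right) I{\left(z{\left(-5,-5 \right)} \right)} = \left(0 + 16\right) \left(- \frac{4}{- \frac{2}{3} - -5}\right) = 16 \left(- \frac{4}{- \frac{2}{3} + 5}\right) = 16 \left(- \frac{4}{\frac{13}{3}}\right) = 16 \left(\left(-4\right) \frac{3}{13}\right) = 16 \left(- \frac{12}{13}\right) = - \frac{192}{13}$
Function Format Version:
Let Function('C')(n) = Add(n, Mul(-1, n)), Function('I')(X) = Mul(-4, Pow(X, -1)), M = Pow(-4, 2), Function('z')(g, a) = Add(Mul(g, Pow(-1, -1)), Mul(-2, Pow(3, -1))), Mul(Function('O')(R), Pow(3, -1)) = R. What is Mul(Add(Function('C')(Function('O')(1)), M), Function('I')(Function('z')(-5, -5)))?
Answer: Rational(-192, 13) ≈ -14.769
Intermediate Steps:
Function('O')(R) = Mul(3, R)
Function('z')(g, a) = Add(Rational(-2, 3), Mul(-1, g)) (Function('z')(g, a) = Add(Mul(g, -1), Mul(-2, Rational(1, 3))) = Add(Mul(-1, g), Rational(-2, 3)) = Add(Rational(-2, 3), Mul(-1, g)))
M = 16
Function('C')(n) = 0
Mul(Add(Function('C')(Function('O')(1)), M), Function('I')(Function('z')(-5, -5))) = Mul(Add(0, 16), Mul(-4, Pow(Add(Rational(-2, 3), Mul(-1, -5)), -1))) = Mul(16, Mul(-4, Pow(Add(Rational(-2, 3), 5), -1))) = Mul(16, Mul(-4, Pow(Rational(13, 3), -1))) = Mul(16, Mul(-4, Rational(3, 13))) = Mul(16, Rational(-12, 13)) = Rational(-192, 13)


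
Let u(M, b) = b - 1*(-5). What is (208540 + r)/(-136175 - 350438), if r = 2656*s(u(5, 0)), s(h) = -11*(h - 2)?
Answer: -120892/486613 ≈ -0.24844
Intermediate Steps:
u(M, b) = 5 + b (u(M, b) = b + 5 = 5 + b)
s(h) = 22 - 11*h (s(h) = -11*(-2 + h) = 22 - 11*h)
r = -87648 (r = 2656*(22 - 11*(5 + 0)) = 2656*(22 - 11*5) = 2656*(22 - 55) = 2656*(-33) = -87648)
(208540 + r)/(-136175 - 350438) = (208540 - 87648)/(-136175 - 350438) = 120892/(-486613) = 120892*(-1/486613) = -120892/486613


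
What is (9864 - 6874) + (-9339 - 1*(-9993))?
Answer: 3644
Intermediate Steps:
(9864 - 6874) + (-9339 - 1*(-9993)) = 2990 + (-9339 + 9993) = 2990 + 654 = 3644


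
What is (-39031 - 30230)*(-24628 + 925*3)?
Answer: 1513560633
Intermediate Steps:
(-39031 - 30230)*(-24628 + 925*3) = -69261*(-24628 + 2775) = -69261*(-21853) = 1513560633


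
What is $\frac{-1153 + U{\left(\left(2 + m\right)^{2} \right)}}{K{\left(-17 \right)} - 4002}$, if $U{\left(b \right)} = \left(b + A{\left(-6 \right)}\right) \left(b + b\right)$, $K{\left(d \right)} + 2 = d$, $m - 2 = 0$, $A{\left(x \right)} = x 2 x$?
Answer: $- \frac{1663}{4021} \approx -0.41358$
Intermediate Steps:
$A{\left(x \right)} = 2 x^{2}$ ($A{\left(x \right)} = 2 x x = 2 x^{2}$)
$m = 2$ ($m = 2 + 0 = 2$)
$K{\left(d \right)} = -2 + d$
$U{\left(b \right)} = 2 b \left(72 + b\right)$ ($U{\left(b \right)} = \left(b + 2 \left(-6\right)^{2}\right) \left(b + b\right) = \left(b + 2 \cdot 36\right) 2 b = \left(b + 72\right) 2 b = \left(72 + b\right) 2 b = 2 b \left(72 + b\right)$)
$\frac{-1153 + U{\left(\left(2 + m\right)^{2} \right)}}{K{\left(-17 \right)} - 4002} = \frac{-1153 + 2 \left(2 + 2\right)^{2} \left(72 + \left(2 + 2\right)^{2}\right)}{\left(-2 - 17\right) - 4002} = \frac{-1153 + 2 \cdot 4^{2} \left(72 + 4^{2}\right)}{-19 - 4002} = \frac{-1153 + 2 \cdot 16 \left(72 + 16\right)}{-4021} = \left(-1153 + 2 \cdot 16 \cdot 88\right) \left(- \frac{1}{4021}\right) = \left(-1153 + 2816\right) \left(- \frac{1}{4021}\right) = 1663 \left(- \frac{1}{4021}\right) = - \frac{1663}{4021}$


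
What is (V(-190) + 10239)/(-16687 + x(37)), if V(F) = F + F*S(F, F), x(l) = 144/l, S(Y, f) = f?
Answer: -1707513/617275 ≈ -2.7662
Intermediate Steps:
V(F) = F + F² (V(F) = F + F*F = F + F²)
(V(-190) + 10239)/(-16687 + x(37)) = (-190*(1 - 190) + 10239)/(-16687 + 144/37) = (-190*(-189) + 10239)/(-16687 + 144*(1/37)) = (35910 + 10239)/(-16687 + 144/37) = 46149/(-617275/37) = 46149*(-37/617275) = -1707513/617275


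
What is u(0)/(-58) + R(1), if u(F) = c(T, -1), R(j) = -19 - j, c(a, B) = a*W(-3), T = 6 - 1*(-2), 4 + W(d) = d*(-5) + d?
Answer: -612/29 ≈ -21.103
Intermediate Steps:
W(d) = -4 - 4*d (W(d) = -4 + (d*(-5) + d) = -4 + (-5*d + d) = -4 - 4*d)
T = 8 (T = 6 + 2 = 8)
c(a, B) = 8*a (c(a, B) = a*(-4 - 4*(-3)) = a*(-4 + 12) = a*8 = 8*a)
u(F) = 64 (u(F) = 8*8 = 64)
u(0)/(-58) + R(1) = 64/(-58) + (-19 - 1*1) = 64*(-1/58) + (-19 - 1) = -32/29 - 20 = -612/29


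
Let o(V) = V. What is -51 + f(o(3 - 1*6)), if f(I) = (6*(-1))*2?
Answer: -63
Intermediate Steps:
f(I) = -12 (f(I) = -6*2 = -12)
-51 + f(o(3 - 1*6)) = -51 - 12 = -63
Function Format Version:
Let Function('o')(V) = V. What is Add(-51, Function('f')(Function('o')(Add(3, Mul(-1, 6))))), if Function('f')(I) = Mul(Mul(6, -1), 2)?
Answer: -63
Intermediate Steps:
Function('f')(I) = -12 (Function('f')(I) = Mul(-6, 2) = -12)
Add(-51, Function('f')(Function('o')(Add(3, Mul(-1, 6))))) = Add(-51, -12) = -63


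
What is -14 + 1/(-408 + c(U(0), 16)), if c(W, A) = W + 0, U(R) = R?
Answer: -5713/408 ≈ -14.002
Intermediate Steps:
c(W, A) = W
-14 + 1/(-408 + c(U(0), 16)) = -14 + 1/(-408 + 0) = -14 + 1/(-408) = -14 - 1/408 = -5713/408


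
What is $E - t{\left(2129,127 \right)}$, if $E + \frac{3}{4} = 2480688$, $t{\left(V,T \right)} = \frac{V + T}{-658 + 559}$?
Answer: $\frac{327453725}{132} \approx 2.4807 \cdot 10^{6}$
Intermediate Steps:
$t{\left(V,T \right)} = - \frac{T}{99} - \frac{V}{99}$ ($t{\left(V,T \right)} = \frac{T + V}{-99} = \left(T + V\right) \left(- \frac{1}{99}\right) = - \frac{T}{99} - \frac{V}{99}$)
$E = \frac{9922749}{4}$ ($E = - \frac{3}{4} + 2480688 = \frac{9922749}{4} \approx 2.4807 \cdot 10^{6}$)
$E - t{\left(2129,127 \right)} = \frac{9922749}{4} - \left(\left(- \frac{1}{99}\right) 127 - \frac{2129}{99}\right) = \frac{9922749}{4} - \left(- \frac{127}{99} - \frac{2129}{99}\right) = \frac{9922749}{4} - - \frac{752}{33} = \frac{9922749}{4} + \frac{752}{33} = \frac{327453725}{132}$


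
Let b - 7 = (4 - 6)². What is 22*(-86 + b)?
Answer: -1650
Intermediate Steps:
b = 11 (b = 7 + (4 - 6)² = 7 + (-2)² = 7 + 4 = 11)
22*(-86 + b) = 22*(-86 + 11) = 22*(-75) = -1650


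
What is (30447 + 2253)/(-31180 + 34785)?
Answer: 6540/721 ≈ 9.0707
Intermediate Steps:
(30447 + 2253)/(-31180 + 34785) = 32700/3605 = 32700*(1/3605) = 6540/721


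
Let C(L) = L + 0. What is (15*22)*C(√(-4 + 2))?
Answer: 330*I*√2 ≈ 466.69*I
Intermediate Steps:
C(L) = L
(15*22)*C(√(-4 + 2)) = (15*22)*√(-4 + 2) = 330*√(-2) = 330*(I*√2) = 330*I*√2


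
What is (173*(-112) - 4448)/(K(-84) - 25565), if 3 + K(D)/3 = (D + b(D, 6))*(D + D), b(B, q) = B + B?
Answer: -11912/50717 ≈ -0.23487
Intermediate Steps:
b(B, q) = 2*B
K(D) = -9 + 18*D² (K(D) = -9 + 3*((D + 2*D)*(D + D)) = -9 + 3*((3*D)*(2*D)) = -9 + 3*(6*D²) = -9 + 18*D²)
(173*(-112) - 4448)/(K(-84) - 25565) = (173*(-112) - 4448)/((-9 + 18*(-84)²) - 25565) = (-19376 - 4448)/((-9 + 18*7056) - 25565) = -23824/((-9 + 127008) - 25565) = -23824/(126999 - 25565) = -23824/101434 = -23824*1/101434 = -11912/50717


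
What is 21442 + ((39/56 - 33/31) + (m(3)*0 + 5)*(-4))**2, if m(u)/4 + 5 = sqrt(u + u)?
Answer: 65869928513/3013696 ≈ 21857.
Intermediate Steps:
m(u) = -20 + 4*sqrt(2)*sqrt(u) (m(u) = -20 + 4*sqrt(u + u) = -20 + 4*sqrt(2*u) = -20 + 4*(sqrt(2)*sqrt(u)) = -20 + 4*sqrt(2)*sqrt(u))
21442 + ((39/56 - 33/31) + (m(3)*0 + 5)*(-4))**2 = 21442 + ((39/56 - 33/31) + ((-20 + 4*sqrt(2)*sqrt(3))*0 + 5)*(-4))**2 = 21442 + ((39*(1/56) - 33*1/31) + ((-20 + 4*sqrt(6))*0 + 5)*(-4))**2 = 21442 + ((39/56 - 33/31) + (0 + 5)*(-4))**2 = 21442 + (-639/1736 + 5*(-4))**2 = 21442 + (-639/1736 - 20)**2 = 21442 + (-35359/1736)**2 = 21442 + 1250258881/3013696 = 65869928513/3013696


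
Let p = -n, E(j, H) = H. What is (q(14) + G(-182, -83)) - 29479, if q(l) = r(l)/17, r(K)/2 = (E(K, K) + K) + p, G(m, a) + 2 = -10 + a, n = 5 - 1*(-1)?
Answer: -502714/17 ≈ -29571.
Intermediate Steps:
n = 6 (n = 5 + 1 = 6)
p = -6 (p = -1*6 = -6)
G(m, a) = -12 + a (G(m, a) = -2 + (-10 + a) = -12 + a)
r(K) = -12 + 4*K (r(K) = 2*((K + K) - 6) = 2*(2*K - 6) = 2*(-6 + 2*K) = -12 + 4*K)
q(l) = -12/17 + 4*l/17 (q(l) = (-12 + 4*l)/17 = (-12 + 4*l)*(1/17) = -12/17 + 4*l/17)
(q(14) + G(-182, -83)) - 29479 = ((-12/17 + (4/17)*14) + (-12 - 83)) - 29479 = ((-12/17 + 56/17) - 95) - 29479 = (44/17 - 95) - 29479 = -1571/17 - 29479 = -502714/17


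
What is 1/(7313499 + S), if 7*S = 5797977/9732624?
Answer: 22709456/166085585679203 ≈ 1.3673e-7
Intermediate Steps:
S = 1932659/22709456 (S = (5797977/9732624)/7 = (5797977*(1/9732624))/7 = (⅐)*(1932659/3244208) = 1932659/22709456 ≈ 0.085104)
1/(7313499 + S) = 1/(7313499 + 1932659/22709456) = 1/(166085585679203/22709456) = 22709456/166085585679203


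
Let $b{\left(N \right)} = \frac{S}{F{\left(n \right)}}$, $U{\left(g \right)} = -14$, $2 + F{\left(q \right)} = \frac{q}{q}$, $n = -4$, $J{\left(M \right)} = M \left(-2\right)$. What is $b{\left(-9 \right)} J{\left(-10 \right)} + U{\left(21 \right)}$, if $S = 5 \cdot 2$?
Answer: $-214$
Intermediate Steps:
$J{\left(M \right)} = - 2 M$
$F{\left(q \right)} = -1$ ($F{\left(q \right)} = -2 + \frac{q}{q} = -2 + 1 = -1$)
$S = 10$
$b{\left(N \right)} = -10$ ($b{\left(N \right)} = \frac{10}{-1} = 10 \left(-1\right) = -10$)
$b{\left(-9 \right)} J{\left(-10 \right)} + U{\left(21 \right)} = - 10 \left(\left(-2\right) \left(-10\right)\right) - 14 = \left(-10\right) 20 - 14 = -200 - 14 = -214$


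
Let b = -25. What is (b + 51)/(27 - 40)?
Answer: -2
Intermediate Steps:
(b + 51)/(27 - 40) = (-25 + 51)/(27 - 40) = 26/(-13) = 26*(-1/13) = -2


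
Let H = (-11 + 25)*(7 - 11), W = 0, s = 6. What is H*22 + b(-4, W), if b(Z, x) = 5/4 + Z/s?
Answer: -14777/12 ≈ -1231.4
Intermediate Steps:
b(Z, x) = 5/4 + Z/6
H = -56 (H = 14*(-4) = -56)
H*22 + b(-4, W) = -56*22 + (5/4 + (⅙)*(-4)) = -1232 + (5/4 - ⅔) = -1232 + 7/12 = -14777/12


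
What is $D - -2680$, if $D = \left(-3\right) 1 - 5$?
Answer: $2672$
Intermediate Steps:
$D = -8$ ($D = -3 - 5 = -8$)
$D - -2680 = -8 - -2680 = -8 + 2680 = 2672$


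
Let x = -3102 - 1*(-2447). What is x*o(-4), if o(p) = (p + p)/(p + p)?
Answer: -655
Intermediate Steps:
x = -655 (x = -3102 + 2447 = -655)
o(p) = 1 (o(p) = (2*p)/((2*p)) = (2*p)*(1/(2*p)) = 1)
x*o(-4) = -655*1 = -655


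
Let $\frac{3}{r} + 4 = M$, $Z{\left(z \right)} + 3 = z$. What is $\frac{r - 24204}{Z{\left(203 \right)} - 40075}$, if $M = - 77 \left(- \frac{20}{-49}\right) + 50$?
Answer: $\frac{822929}{1355750} \approx 0.60699$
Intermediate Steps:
$Z{\left(z \right)} = -3 + z$
$M = \frac{130}{7}$ ($M = - 77 \left(\left(-20\right) \left(- \frac{1}{49}\right)\right) + 50 = \left(-77\right) \frac{20}{49} + 50 = - \frac{220}{7} + 50 = \frac{130}{7} \approx 18.571$)
$r = \frac{7}{34}$ ($r = \frac{3}{-4 + \frac{130}{7}} = \frac{3}{\frac{102}{7}} = 3 \cdot \frac{7}{102} = \frac{7}{34} \approx 0.20588$)
$\frac{r - 24204}{Z{\left(203 \right)} - 40075} = \frac{\frac{7}{34} - 24204}{\left(-3 + 203\right) - 40075} = - \frac{822929}{34 \left(200 - 40075\right)} = - \frac{822929}{34 \left(-39875\right)} = \left(- \frac{822929}{34}\right) \left(- \frac{1}{39875}\right) = \frac{822929}{1355750}$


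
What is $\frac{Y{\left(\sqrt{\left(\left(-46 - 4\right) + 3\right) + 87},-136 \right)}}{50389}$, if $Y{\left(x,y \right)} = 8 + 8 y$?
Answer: $- \frac{1080}{50389} \approx -0.021433$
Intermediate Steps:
$\frac{Y{\left(\sqrt{\left(\left(-46 - 4\right) + 3\right) + 87},-136 \right)}}{50389} = \frac{8 + 8 \left(-136\right)}{50389} = \left(8 - 1088\right) \frac{1}{50389} = \left(-1080\right) \frac{1}{50389} = - \frac{1080}{50389}$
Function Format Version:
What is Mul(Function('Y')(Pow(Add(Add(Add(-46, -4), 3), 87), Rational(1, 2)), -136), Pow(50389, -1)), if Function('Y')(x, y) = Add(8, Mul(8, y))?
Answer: Rational(-1080, 50389) ≈ -0.021433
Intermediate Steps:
Mul(Function('Y')(Pow(Add(Add(Add(-46, -4), 3), 87), Rational(1, 2)), -136), Pow(50389, -1)) = Mul(Add(8, Mul(8, -136)), Pow(50389, -1)) = Mul(Add(8, -1088), Rational(1, 50389)) = Mul(-1080, Rational(1, 50389)) = Rational(-1080, 50389)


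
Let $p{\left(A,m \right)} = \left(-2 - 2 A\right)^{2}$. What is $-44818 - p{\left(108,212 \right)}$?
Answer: $-92342$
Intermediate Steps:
$-44818 - p{\left(108,212 \right)} = -44818 - 4 \left(1 + 108\right)^{2} = -44818 - 4 \cdot 109^{2} = -44818 - 4 \cdot 11881 = -44818 - 47524 = -92342$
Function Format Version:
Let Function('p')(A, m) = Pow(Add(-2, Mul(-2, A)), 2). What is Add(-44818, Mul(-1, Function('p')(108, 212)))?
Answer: -92342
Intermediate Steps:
Add(-44818, Mul(-1, Function('p')(108, 212))) = Add(-44818, Mul(-1, Mul(4, Pow(Add(1, 108), 2)))) = Add(-44818, Mul(-1, Mul(4, Pow(109, 2)))) = Add(-44818, Mul(-1, Mul(4, 11881))) = Add(-44818, Mul(-1, 47524)) = Add(-44818, -47524) = -92342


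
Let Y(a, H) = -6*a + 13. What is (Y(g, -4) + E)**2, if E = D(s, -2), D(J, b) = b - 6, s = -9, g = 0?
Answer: 25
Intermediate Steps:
D(J, b) = -6 + b
E = -8 (E = -6 - 2 = -8)
Y(a, H) = 13 - 6*a
(Y(g, -4) + E)**2 = ((13 - 6*0) - 8)**2 = ((13 + 0) - 8)**2 = (13 - 8)**2 = 5**2 = 25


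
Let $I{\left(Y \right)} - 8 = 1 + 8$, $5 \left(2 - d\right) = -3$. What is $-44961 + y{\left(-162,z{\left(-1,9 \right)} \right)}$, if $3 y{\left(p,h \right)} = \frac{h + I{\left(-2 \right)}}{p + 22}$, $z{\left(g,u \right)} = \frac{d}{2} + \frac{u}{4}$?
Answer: $- \frac{125890937}{2800} \approx -44961.0$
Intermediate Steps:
$d = \frac{13}{5}$ ($d = 2 - - \frac{3}{5} = 2 + \frac{3}{5} = \frac{13}{5} \approx 2.6$)
$I{\left(Y \right)} = 17$ ($I{\left(Y \right)} = 8 + \left(1 + 8\right) = 8 + 9 = 17$)
$z{\left(g,u \right)} = \frac{13}{10} + \frac{u}{4}$ ($z{\left(g,u \right)} = \frac{13}{5 \cdot 2} + \frac{u}{4} = \frac{13}{5} \cdot \frac{1}{2} + u \frac{1}{4} = \frac{13}{10} + \frac{u}{4}$)
$y{\left(p,h \right)} = \frac{17 + h}{3 \left(22 + p\right)}$ ($y{\left(p,h \right)} = \frac{\left(h + 17\right) \frac{1}{p + 22}}{3} = \frac{\left(17 + h\right) \frac{1}{22 + p}}{3} = \frac{\frac{1}{22 + p} \left(17 + h\right)}{3} = \frac{17 + h}{3 \left(22 + p\right)}$)
$-44961 + y{\left(-162,z{\left(-1,9 \right)} \right)} = -44961 + \frac{17 + \left(\frac{13}{10} + \frac{1}{4} \cdot 9\right)}{3 \left(22 - 162\right)} = -44961 + \frac{17 + \left(\frac{13}{10} + \frac{9}{4}\right)}{3 \left(-140\right)} = -44961 + \frac{1}{3} \left(- \frac{1}{140}\right) \left(17 + \frac{71}{20}\right) = -44961 + \frac{1}{3} \left(- \frac{1}{140}\right) \frac{411}{20} = -44961 - \frac{137}{2800} = - \frac{125890937}{2800}$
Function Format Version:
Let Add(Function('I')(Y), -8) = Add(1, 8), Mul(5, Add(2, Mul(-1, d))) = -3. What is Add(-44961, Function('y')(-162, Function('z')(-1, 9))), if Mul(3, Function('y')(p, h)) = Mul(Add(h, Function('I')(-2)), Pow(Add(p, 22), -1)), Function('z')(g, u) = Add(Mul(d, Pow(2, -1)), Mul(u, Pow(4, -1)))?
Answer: Rational(-125890937, 2800) ≈ -44961.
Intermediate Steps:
d = Rational(13, 5) (d = Add(2, Mul(Rational(-1, 5), -3)) = Add(2, Rational(3, 5)) = Rational(13, 5) ≈ 2.6000)
Function('I')(Y) = 17 (Function('I')(Y) = Add(8, Add(1, 8)) = Add(8, 9) = 17)
Function('z')(g, u) = Add(Rational(13, 10), Mul(Rational(1, 4), u)) (Function('z')(g, u) = Add(Mul(Rational(13, 5), Pow(2, -1)), Mul(u, Pow(4, -1))) = Add(Mul(Rational(13, 5), Rational(1, 2)), Mul(u, Rational(1, 4))) = Add(Rational(13, 10), Mul(Rational(1, 4), u)))
Function('y')(p, h) = Mul(Rational(1, 3), Pow(Add(22, p), -1), Add(17, h)) (Function('y')(p, h) = Mul(Rational(1, 3), Mul(Add(h, 17), Pow(Add(p, 22), -1))) = Mul(Rational(1, 3), Mul(Add(17, h), Pow(Add(22, p), -1))) = Mul(Rational(1, 3), Mul(Pow(Add(22, p), -1), Add(17, h))) = Mul(Rational(1, 3), Pow(Add(22, p), -1), Add(17, h)))
Add(-44961, Function('y')(-162, Function('z')(-1, 9))) = Add(-44961, Mul(Rational(1, 3), Pow(Add(22, -162), -1), Add(17, Add(Rational(13, 10), Mul(Rational(1, 4), 9))))) = Add(-44961, Mul(Rational(1, 3), Pow(-140, -1), Add(17, Add(Rational(13, 10), Rational(9, 4))))) = Add(-44961, Mul(Rational(1, 3), Rational(-1, 140), Add(17, Rational(71, 20)))) = Add(-44961, Mul(Rational(1, 3), Rational(-1, 140), Rational(411, 20))) = Add(-44961, Rational(-137, 2800)) = Rational(-125890937, 2800)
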